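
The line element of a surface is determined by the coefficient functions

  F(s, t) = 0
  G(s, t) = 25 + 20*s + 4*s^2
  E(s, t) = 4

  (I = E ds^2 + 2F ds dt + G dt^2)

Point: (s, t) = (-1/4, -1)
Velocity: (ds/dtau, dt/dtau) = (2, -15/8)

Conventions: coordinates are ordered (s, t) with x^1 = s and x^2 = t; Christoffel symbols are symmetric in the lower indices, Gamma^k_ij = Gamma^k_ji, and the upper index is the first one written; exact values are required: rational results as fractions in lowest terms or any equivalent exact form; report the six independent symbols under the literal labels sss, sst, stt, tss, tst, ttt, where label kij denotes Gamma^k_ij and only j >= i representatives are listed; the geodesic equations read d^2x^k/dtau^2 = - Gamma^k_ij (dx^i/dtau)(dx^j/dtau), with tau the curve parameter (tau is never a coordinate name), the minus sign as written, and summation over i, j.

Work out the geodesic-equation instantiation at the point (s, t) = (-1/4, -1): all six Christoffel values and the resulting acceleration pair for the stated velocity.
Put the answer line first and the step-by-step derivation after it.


Answer: Gamma_sss = 0, Gamma_sst = 0, Gamma_stt = -9/4, Gamma_tss = 0, Gamma_tst = 4/9, Gamma_ttt = 0; accelerations (d^2s/dtau^2, d^2t/dtau^2) = (2025/256, 10/3)

E = 4, F = 0, G = 81/4 at the point
E_s = 0, E_t = 0, F_s = 0, F_t = 0, G_s = 18, G_t = 0
EG - F^2 = 81;  g^inv = (1/81) * [[81/4, 0], [0, 4]]
first-kind symbols [ij,l] = (1/2)(d_i g_jl + d_j g_il - d_l g_ij): [ss,s] = E_s/2 = 0, [ss,t] = F_s - E_t/2 = 0, [st,s] = E_t/2 = 0, [st,t] = G_s/2 = 9, [tt,s] = F_t - G_s/2 = -9, [tt,t] = G_t/2 = 0
Gamma^s_ij = (G*[ij,s] - F*[ij,t])/(EG - F^2), Gamma^t_ij = (E*[ij,t] - F*[ij,s])/(EG - F^2)
Gamma_sss = 0, Gamma_sst = 0, Gamma_stt = -9/4, Gamma_tss = 0, Gamma_tst = 4/9, Gamma_ttt = 0
d^2s/dtau^2 = -(Gamma_sss*(2)^2 + 2*Gamma_sst*(2)*(-15/8) + Gamma_stt*(-15/8)^2) = 2025/256
d^2t/dtau^2 = -(Gamma_tss*(2)^2 + 2*Gamma_tst*(2)*(-15/8) + Gamma_ttt*(-15/8)^2) = 10/3


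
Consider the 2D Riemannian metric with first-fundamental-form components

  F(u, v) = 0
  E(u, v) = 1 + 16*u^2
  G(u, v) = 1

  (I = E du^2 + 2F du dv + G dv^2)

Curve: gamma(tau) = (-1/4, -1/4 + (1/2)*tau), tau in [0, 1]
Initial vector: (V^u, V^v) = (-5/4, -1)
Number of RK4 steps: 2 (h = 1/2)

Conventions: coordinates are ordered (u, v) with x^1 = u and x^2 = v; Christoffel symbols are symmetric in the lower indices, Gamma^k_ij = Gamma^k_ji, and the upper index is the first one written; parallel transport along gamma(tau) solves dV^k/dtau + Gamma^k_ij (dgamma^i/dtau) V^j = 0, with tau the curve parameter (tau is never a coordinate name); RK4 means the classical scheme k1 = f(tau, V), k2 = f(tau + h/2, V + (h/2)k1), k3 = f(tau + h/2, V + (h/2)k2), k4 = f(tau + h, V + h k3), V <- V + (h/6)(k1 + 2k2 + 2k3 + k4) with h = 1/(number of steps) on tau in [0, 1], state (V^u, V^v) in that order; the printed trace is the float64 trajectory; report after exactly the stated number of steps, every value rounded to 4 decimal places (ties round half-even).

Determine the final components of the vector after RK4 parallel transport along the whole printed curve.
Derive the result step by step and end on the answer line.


gamma'(tau) = (0, 1/2); f(tau, V)^k = -Gamma^k_ij(gamma(tau)) gamma'^i(tau) V^j; h = 1/2; intermediate values shown to 6 dp
curve data and Christoffel symbols at the stage parameters:
  tau = 0.000000: gamma = (-0.250000, -0.250000), gamma' = (0.000000, 0.500000); Gamma_uuu = -2.000000, Gamma_uuv = 0.000000, Gamma_uvv = 0.000000, Gamma_vuu = 0.000000, Gamma_vuv = 0.000000, Gamma_vvv = 0.000000
  tau = 0.250000: gamma = (-0.250000, -0.125000), gamma' = (0.000000, 0.500000); Gamma_uuu = -2.000000, Gamma_uuv = 0.000000, Gamma_uvv = 0.000000, Gamma_vuu = 0.000000, Gamma_vuv = 0.000000, Gamma_vvv = 0.000000
  tau = 0.500000: gamma = (-0.250000, 0.000000), gamma' = (0.000000, 0.500000); Gamma_uuu = -2.000000, Gamma_uuv = 0.000000, Gamma_uvv = 0.000000, Gamma_vuu = 0.000000, Gamma_vuv = 0.000000, Gamma_vvv = 0.000000
  tau = 0.750000: gamma = (-0.250000, 0.125000), gamma' = (0.000000, 0.500000); Gamma_uuu = -2.000000, Gamma_uuv = 0.000000, Gamma_uvv = 0.000000, Gamma_vuu = 0.000000, Gamma_vuv = 0.000000, Gamma_vvv = 0.000000
  tau = 1.000000: gamma = (-0.250000, 0.250000), gamma' = (0.000000, 0.500000); Gamma_uuu = -2.000000, Gamma_uuv = 0.000000, Gamma_uvv = 0.000000, Gamma_vuu = 0.000000, Gamma_vuv = 0.000000, Gamma_vvv = 0.000000
step 0: V^u = -1.2500, V^v = -1.0000
step 1: k1 = (0.000000, 0.000000), k2 = (0.000000, 0.000000), k3 = (0.000000, 0.000000), k4 = (0.000000, 0.000000); V <- V + (h/6)(k1 + 2k2 + 2k3 + k4): V^u = -1.2500, V^v = -1.0000
step 2: k1 = (0.000000, 0.000000), k2 = (0.000000, 0.000000), k3 = (0.000000, 0.000000), k4 = (0.000000, 0.000000); V <- V + (h/6)(k1 + 2k2 + 2k3 + k4): V^u = -1.2500, V^v = -1.0000

Answer: V^u = -1.2500, V^v = -1.0000


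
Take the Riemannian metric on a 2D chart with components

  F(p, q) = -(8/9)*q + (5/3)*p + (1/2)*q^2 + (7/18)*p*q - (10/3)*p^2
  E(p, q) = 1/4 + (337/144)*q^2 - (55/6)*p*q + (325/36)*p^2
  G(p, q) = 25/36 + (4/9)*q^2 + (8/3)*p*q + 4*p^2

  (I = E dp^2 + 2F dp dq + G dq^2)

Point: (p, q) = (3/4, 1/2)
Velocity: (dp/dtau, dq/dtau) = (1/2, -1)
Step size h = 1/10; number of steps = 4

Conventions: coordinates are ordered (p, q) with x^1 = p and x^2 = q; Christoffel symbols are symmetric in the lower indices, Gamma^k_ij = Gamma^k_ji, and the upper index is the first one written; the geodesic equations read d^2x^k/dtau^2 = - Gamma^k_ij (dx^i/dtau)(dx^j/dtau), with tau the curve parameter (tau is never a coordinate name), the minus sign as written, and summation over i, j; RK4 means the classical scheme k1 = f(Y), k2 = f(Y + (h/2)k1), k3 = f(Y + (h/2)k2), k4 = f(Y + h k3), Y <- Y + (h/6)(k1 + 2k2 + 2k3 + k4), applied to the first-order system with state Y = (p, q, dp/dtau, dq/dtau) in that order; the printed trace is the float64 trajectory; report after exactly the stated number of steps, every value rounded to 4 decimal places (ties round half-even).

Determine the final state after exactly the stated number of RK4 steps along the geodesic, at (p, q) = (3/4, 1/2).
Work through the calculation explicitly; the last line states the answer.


f(Y) = (dp/dtau, dq/dtau, -Gamma^p_ij Y'^i Y'^j, -Gamma^q_ij Y'^i Y'^j) with the Gammas evaluated at the stage position; h = 0.100000; intermediate values shown to 6 dp
step 0: p = 0.7500, q = 0.5000, dp/dtau = 0.5000, dq/dtau = -1.0000
step 1:
  k1: at (p, q) = (0.750000, 0.500000), (dp/dtau, dq/dtau) = (0.500000, -1.000000); Gamma_ppp = 1.857956, Gamma_ppq = -0.666540, Gamma_pqq = -1.519652, Gamma_qpp = 0.150967, Gamma_qpq = 0.772856, Gamma_qqq = 0.002123; k1 = (0.500000, -1.000000, 0.388623, 0.732991)
  k2: at (p, q) = (0.775000, 0.450000), (dp/dtau, dq/dtau) = (0.519431, -0.963350); Gamma_ppp = 1.721698, Gamma_ppq = -0.620076, Gamma_pqq = -1.293712, Gamma_qpp = 0.164669, Gamma_qpq = 0.767156, Gamma_qqq = 0.025072; k2 = (0.519431, -0.963350, 0.115528, 0.700063)
  k3: at (p, q) = (0.775972, 0.451832), (dp/dtau, dq/dtau) = (0.505776, -0.964997); Gamma_ppp = 1.721655, Gamma_ppq = -0.619443, Gamma_pqq = -1.295177, Gamma_qpp = 0.164289, Gamma_qpq = 0.766123, Gamma_qqq = 0.024110; k3 = (0.505776, -0.964997, 0.161011, 0.683369)
  k4: at (p, q) = (0.800578, 0.403500), (dp/dtau, dq/dtau) = (0.516101, -0.931663); Gamma_ppp = 1.605008, Gamma_ppq = -0.578574, Gamma_pqq = -1.120927, Gamma_qpp = 0.177054, Gamma_qpq = 0.760627, Gamma_qqq = 0.042386; k4 = (0.516101, -0.931663, -0.010944, 0.647517)
  Y <- Y + (h/6)(k1 + 2k2 + 2k3 + k4): p = 0.8011, q = 0.4035, dp/dtau = 0.5155, dq/dtau = -0.9309
step 2:
  k1: at (p, q) = (0.801109, 0.403527), (dp/dtau, dq/dtau) = (0.515513, -0.930877); Gamma_ppp = 1.603875, Gamma_ppq = -0.578013, Gamma_pqq = -1.119682, Gamma_qpp = 0.177065, Gamma_qpq = 0.760279, Gamma_qqq = 0.042301; k1 = (0.515513, -0.930877, -0.010747, 0.645973)
  k2: at (p, q) = (0.826884, 0.356984), (dp/dtau, dq/dtau) = (0.514975, -0.898578); Gamma_ppp = 1.500694, Gamma_ppq = -0.540618, Gamma_pqq = -0.980056, Gamma_qpp = 0.189036, Gamma_qpq = 0.753859, Gamma_qqq = 0.056660; k2 = (0.514975, -0.898578, -0.106981, 0.601809)
  k3: at (p, q) = (0.826857, 0.358598), (dp/dtau, dq/dtau) = (0.510164, -0.900787); Gamma_ppp = 1.502383, Gamma_ppq = -0.541014, Gamma_pqq = -0.982728, Gamma_qpp = 0.188635, Gamma_qpq = 0.753529, Gamma_qqq = 0.056064; k3 = (0.510164, -0.900787, -0.090863, 0.597980)
  k4: at (p, q) = (0.852125, 0.313449), (dp/dtau, dq/dtau) = (0.506426, -0.871079); Gamma_ppp = 1.413024, Gamma_ppq = -0.508137, Gamma_pqq = -0.870810, Gamma_qpp = 0.199901, Gamma_qpq = 0.747299, Gamma_qqq = 0.067767; k4 = (0.506426, -0.871079, -0.149959, 0.556635)
  Y <- Y + (h/6)(k1 + 2k2 + 2k3 + k4): p = 0.8523, q = 0.3135, dp/dtau = 0.5062, dq/dtau = -0.8708
step 3:
  k1: at (p, q) = (0.852312, 0.313516), (dp/dtau, dq/dtau) = (0.506239, -0.870841); Gamma_ppp = 1.412763, Gamma_ppq = -0.507988, Gamma_pqq = -0.870601, Gamma_qpp = 0.199882, Gamma_qpq = 0.747168, Gamma_qqq = 0.067711; k1 = (0.506239, -0.870841, -0.149725, 0.556209)
  k2: at (p, q) = (0.877624, 0.269974), (dp/dtau, dq/dtau) = (0.498753, -0.843030); Gamma_ppp = 1.334373, Gamma_ppq = -0.478628, Gamma_pqq = -0.779361, Gamma_qpp = 0.210424, Gamma_qpq = 0.740704, Gamma_qqq = 0.077119; k2 = (0.498753, -0.843030, -0.180532, 0.515726)
  k3: at (p, q) = (0.877250, 0.271364), (dp/dtau, dq/dtau) = (0.497213, -0.845054); Gamma_ppp = 1.336076, Gamma_ppq = -0.479179, Gamma_pqq = -0.781458, Gamma_qpp = 0.210079, Gamma_qpq = 0.740642, Gamma_qqq = 0.076760; k3 = (0.497213, -0.845054, -0.174928, 0.515642)
  k4: at (p, q) = (0.902033, 0.229010), (dp/dtau, dq/dtau) = (0.488747, -0.819277); Gamma_ppp = 1.267197, Gamma_ppq = -0.453140, Gamma_pqq = -0.705977, Gamma_qpp = 0.220037, Gamma_qpq = 0.734369, Gamma_qqq = 0.084586; k4 = (0.488747, -0.819277, -0.191729, 0.478774)
  Y <- Y + (h/6)(k1 + 2k2 + 2k3 + k4): p = 0.9021, q = 0.2291, dp/dtau = 0.4887, dq/dtau = -0.8192
step 4:
  k1: at (p, q) = (0.902094, 0.229078), (dp/dtau, dq/dtau) = (0.488700, -0.819212); Gamma_ppp = 1.267162, Gamma_ppq = -0.453107, Gamma_pqq = -0.705976, Gamma_qpp = 0.220017, Gamma_qpq = 0.734319, Gamma_qqq = 0.084555; k1 = (0.488700, -0.819212, -0.191649, 0.478675)
  k2: at (p, q) = (0.926529, 0.188117), (dp/dtau, dq/dtau) = (0.479117, -0.795278); Gamma_ppp = 1.206338, Gamma_ppq = -0.429871, Gamma_pqq = -0.643032, Gamma_qpp = 0.229351, Gamma_qpq = 0.728072, Gamma_qqq = 0.090989; k2 = (0.479117, -0.795278, -0.197811, 0.444641)
  k3: at (p, q) = (0.926050, 0.189314), (dp/dtau, dq/dtau) = (0.478809, -0.796980); Gamma_ppp = 1.207736, Gamma_ppq = -0.430366, Gamma_pqq = -0.644517, Gamma_qpp = 0.229066, Gamma_qpq = 0.728113, Gamma_qqq = 0.090768; k3 = (0.478809, -0.796980, -0.195957, 0.445529)
  k4: at (p, q) = (0.949975, 0.149380), (dp/dtau, dq/dtau) = (0.469104, -0.774659); Gamma_ppp = 1.153563, Gamma_ppq = -0.409544, Gamma_pqq = -0.591123, Gamma_qpp = 0.237904, Gamma_qpq = 0.722055, Gamma_qqq = 0.096209; k4 = (0.469104, -0.774659, -0.196774, 0.414696)
  Y <- Y + (h/6)(k1 + 2k2 + 2k3 + k4): p = 0.9500, q = 0.1494, dp/dtau = 0.4691, dq/dtau = -0.7747

Answer: p = 0.9500, q = 0.1494, dp/dtau = 0.4691, dq/dtau = -0.7747


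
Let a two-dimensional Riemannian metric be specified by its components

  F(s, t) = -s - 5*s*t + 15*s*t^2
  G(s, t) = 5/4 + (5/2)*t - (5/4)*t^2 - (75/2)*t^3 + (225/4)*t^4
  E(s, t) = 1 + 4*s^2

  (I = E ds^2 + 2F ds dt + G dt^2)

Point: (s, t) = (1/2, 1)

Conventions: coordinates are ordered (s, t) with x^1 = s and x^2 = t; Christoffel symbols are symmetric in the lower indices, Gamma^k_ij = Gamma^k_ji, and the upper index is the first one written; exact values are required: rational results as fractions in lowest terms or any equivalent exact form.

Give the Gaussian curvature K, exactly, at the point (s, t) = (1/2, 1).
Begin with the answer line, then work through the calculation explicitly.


Answer: K = 400/7921

E = 2, F = 9/2, G = 85/4, EG - F^2 = 89/4 at the point
E_s = 4, E_t = 0, F_s = 9, F_t = 25/2, G_s = 0, G_t = 225/2
E_tt = 0, F_st = 25, G_ss = 0
By Brioschi, K is (det M1 - det M2) divided by (EG - F^2) squared.
M1 = [[-E_tt/2 + F_st - G_ss/2, E_s/2, F_s - E_t/2], [F_t - G_s/2, E, F], [G_t/2, F, G]] = [[25, 2, 9], [25/2, 2, 9/2], [225/4, 9/2, 85/4]]; det M1 = 25
M2 = [[0, E_t/2, G_s/2], [E_t/2, E, F], [G_s/2, F, G]] = [[0, 0, 0], [0, 2, 9/2], [0, 9/2, 85/4]]; det M2 = 0
det M1 - det M2 = 25; K = 25 / (89/4)^2 = 400/7921


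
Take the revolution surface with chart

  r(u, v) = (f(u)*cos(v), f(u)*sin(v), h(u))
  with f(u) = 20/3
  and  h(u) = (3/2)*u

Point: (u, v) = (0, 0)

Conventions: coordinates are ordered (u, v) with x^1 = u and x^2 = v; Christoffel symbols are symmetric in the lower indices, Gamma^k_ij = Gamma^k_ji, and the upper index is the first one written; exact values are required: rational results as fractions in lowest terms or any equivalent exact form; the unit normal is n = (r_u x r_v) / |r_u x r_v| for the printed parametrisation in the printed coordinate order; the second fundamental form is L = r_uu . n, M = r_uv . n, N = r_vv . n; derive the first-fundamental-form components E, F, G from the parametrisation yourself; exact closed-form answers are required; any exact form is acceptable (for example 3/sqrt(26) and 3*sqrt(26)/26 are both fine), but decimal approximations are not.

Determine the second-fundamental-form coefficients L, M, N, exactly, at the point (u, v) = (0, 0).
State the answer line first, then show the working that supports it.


Answer: L = 0, M = 0, N = 20/3

f = 20/3, f' = 0, f'' = 0, h' = 3/2, h'' = 0
E = 9/4, F = 0, G = 400/9; answer radicand W^2 = 9/4
unnormalised second-form numerators: l = 0, m = 0, n = 10; L = l/sqrt(9/4), and similarly M = m/sqrt(W^2), N = n/sqrt(W^2)


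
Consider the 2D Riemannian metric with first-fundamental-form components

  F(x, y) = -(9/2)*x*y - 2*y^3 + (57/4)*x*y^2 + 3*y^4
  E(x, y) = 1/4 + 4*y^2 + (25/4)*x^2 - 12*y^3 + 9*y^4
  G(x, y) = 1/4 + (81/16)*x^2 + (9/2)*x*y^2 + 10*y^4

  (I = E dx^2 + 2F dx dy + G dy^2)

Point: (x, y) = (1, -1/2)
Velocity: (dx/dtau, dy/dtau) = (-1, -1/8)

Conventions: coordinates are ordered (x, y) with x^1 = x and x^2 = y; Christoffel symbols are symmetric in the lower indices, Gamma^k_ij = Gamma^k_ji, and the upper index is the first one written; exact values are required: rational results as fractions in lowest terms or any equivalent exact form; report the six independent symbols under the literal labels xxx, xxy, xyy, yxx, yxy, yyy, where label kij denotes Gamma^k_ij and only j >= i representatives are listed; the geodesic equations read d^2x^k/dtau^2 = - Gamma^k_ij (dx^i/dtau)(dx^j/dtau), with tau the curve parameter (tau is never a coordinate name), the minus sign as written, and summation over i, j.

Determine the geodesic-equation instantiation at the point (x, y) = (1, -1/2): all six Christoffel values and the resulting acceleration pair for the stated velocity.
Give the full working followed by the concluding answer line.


E = 153/16, F = 25/4, G = 113/16 at the point
E_x = 25/2, E_y = -35/2, F_x = 93/16, F_y = -87/4, G_x = 45/4, G_y = -19/2
EG - F^2 = 7289/256;  g^inv = (256/7289) * [[113/16, -25/4], [-25/4, 153/16]]
first-kind symbols [ij,l] = (1/2)(d_i g_jl + d_j g_il - d_l g_ij): [xx,x] = E_x/2 = 25/4, [xx,y] = F_x - E_y/2 = 233/16, [xy,x] = E_y/2 = -35/4, [xy,y] = G_x/2 = 45/8, [yy,x] = F_y - G_x/2 = -219/8, [yy,y] = G_y/2 = -19/4
Gamma^x_ij = (G*[ij,x] - F*[ij,y])/(EG - F^2), Gamma^y_ij = (E*[ij,y] - F*[ij,x])/(EG - F^2)
Gamma_xxx = -12000/7289, Gamma_xxy = -24820/7289, Gamma_xyy = -41894/7289, Gamma_yxx = 25649/7289, Gamma_yxy = 27770/7289, Gamma_yyy = 32172/7289
d^2x/dtau^2 = -(Gamma_xxx*(-1)^2 + 2*Gamma_xxy*(-1)*(-1/8) + Gamma_xyy*(-1/8)^2) = 16311/6304
d^2y/dtau^2 = -(Gamma_yxx*(-1)^2 + 2*Gamma_yxy*(-1)*(-1/8) + Gamma_yyy*(-1/8)^2) = -14311/3152

Answer: Gamma_xxx = -12000/7289, Gamma_xxy = -24820/7289, Gamma_xyy = -41894/7289, Gamma_yxx = 25649/7289, Gamma_yxy = 27770/7289, Gamma_yyy = 32172/7289; accelerations (d^2x/dtau^2, d^2y/dtau^2) = (16311/6304, -14311/3152)


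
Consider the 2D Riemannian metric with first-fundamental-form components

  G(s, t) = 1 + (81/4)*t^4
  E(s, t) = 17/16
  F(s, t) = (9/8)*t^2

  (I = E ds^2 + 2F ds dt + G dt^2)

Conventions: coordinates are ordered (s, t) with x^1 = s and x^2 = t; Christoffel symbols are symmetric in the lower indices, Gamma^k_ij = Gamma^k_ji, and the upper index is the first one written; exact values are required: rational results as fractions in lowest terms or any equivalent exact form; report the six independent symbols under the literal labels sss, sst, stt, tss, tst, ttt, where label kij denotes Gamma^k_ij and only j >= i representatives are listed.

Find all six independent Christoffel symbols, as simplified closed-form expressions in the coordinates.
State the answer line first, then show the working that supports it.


Answer: Gamma_sss = 0, Gamma_sst = 0, Gamma_stt = 36*t/(324*t^4 + 17), Gamma_tss = 0, Gamma_tst = 0, Gamma_ttt = 648*t^3/(324*t^4 + 17)

E = 17/16; F = (9/8)*t^2; G = 1 + (81/4)*t^4
Gamma^k_ij = (1/2) g^{kl} (d_i g_jl + d_j g_il - d_l g_ij), with g^inv = (1/(EG-F^2)) [[G, -F], [-F, E]]
first partials: E_s = 0, E_t = 0, F_s = 0, F_t = (9/4)*t, G_s = 0, G_t = 81*t^3
D = EG - F^2 = 17/16 + (81/4)*t^4
expanded: Gamma^s_ss = (G E_s - 2F F_s + F E_t)/(2D), Gamma^s_st = (G E_t - F G_s)/(2D), Gamma^s_tt = (2G F_t - G G_s - F G_t)/(2D), Gamma^t_ss = (2E F_s - E E_t - F E_s)/(2D), Gamma^t_st = (E G_s - F E_t)/(2D), Gamma^t_tt = (E G_t - 2F F_t + F G_s)/(2D); substitute and cancel common factors


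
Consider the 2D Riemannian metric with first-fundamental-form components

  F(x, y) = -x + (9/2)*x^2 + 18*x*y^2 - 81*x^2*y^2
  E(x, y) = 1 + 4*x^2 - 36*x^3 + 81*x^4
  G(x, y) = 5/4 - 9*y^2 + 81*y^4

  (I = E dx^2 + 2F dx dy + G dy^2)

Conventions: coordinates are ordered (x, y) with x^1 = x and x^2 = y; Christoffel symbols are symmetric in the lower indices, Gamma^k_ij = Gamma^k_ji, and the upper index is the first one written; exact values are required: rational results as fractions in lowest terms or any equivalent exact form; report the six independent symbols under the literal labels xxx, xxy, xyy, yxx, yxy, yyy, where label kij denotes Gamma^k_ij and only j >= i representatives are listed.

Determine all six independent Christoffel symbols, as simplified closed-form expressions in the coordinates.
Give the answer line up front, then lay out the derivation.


Answer: Gamma_xxx = (648*x^3 - 216*x^2 + 16*x)/(324*x^4 - 144*x^3 + 16*x^2 + 324*y^4 - 36*y^2 + 5), Gamma_xxy = 0, Gamma_xyy = (-648*x^2*y + 144*x*y)/(324*x^4 - 144*x^3 + 16*x^2 + 324*y^4 - 36*y^2 + 5), Gamma_yxx = (-648*x*y^2 + 36*x + 72*y^2 - 4)/(324*x^4 - 144*x^3 + 16*x^2 + 324*y^4 - 36*y^2 + 5), Gamma_yxy = 0, Gamma_yyy = (648*y^3 - 36*y)/(324*x^4 - 144*x^3 + 16*x^2 + 324*y^4 - 36*y^2 + 5)

E = 1 + 4*x^2 - 36*x^3 + 81*x^4; F = -x + (9/2)*x^2 + 18*x*y^2 - 81*x^2*y^2; G = 5/4 - 9*y^2 + 81*y^4
Gamma^k_ij = (1/2) g^{kl} (d_i g_jl + d_j g_il - d_l g_ij), with g^inv = (1/(EG-F^2)) [[G, -F], [-F, E]]
first partials: E_x = 8*x - 108*x^2 + 324*x^3, E_y = 0, F_x = -1 + 9*x + 18*y^2 - 162*x*y^2, F_y = 36*x*y - 162*x^2*y, G_x = 0, G_y = -18*y + 324*y^3
D = EG - F^2 = 5/4 - 9*y^2 + 4*x^2 - 36*x^3 + 81*y^4 + 81*x^4
expanded: Gamma^x_xx = (G E_x - 2F F_x + F E_y)/(2D), Gamma^x_xy = (G E_y - F G_x)/(2D), Gamma^x_yy = (2G F_y - G G_x - F G_y)/(2D), Gamma^y_xx = (2E F_x - E E_y - F E_x)/(2D), Gamma^y_xy = (E G_x - F E_y)/(2D), Gamma^y_yy = (E G_y - 2F F_y + F G_x)/(2D); substitute and cancel common factors


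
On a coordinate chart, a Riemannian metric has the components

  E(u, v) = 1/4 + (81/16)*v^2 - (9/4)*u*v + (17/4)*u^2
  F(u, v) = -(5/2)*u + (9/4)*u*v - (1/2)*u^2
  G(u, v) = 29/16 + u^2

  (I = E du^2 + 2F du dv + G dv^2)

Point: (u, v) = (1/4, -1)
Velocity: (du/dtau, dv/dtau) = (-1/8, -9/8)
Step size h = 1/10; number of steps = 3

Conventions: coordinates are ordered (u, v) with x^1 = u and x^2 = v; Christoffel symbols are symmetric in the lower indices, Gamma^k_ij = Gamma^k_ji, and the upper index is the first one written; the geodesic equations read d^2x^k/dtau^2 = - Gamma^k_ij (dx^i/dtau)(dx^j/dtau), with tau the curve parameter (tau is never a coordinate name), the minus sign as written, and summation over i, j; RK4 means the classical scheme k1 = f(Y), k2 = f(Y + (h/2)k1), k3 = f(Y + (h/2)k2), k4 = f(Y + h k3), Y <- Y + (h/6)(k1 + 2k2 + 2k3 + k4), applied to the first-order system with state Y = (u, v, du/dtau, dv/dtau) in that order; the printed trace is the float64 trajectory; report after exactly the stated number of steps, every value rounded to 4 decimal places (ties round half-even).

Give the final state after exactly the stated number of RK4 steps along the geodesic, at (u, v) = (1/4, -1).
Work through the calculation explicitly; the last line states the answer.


f(Y) = (du/dtau, dv/dtau, -Gamma^u_ij Y'^i Y'^j, -Gamma^v_ij Y'^i Y'^j) with the Gammas evaluated at the stage position; h = 0.100000; intermediate values shown to 6 dp
step 0: u = 0.2500, v = -1.0000, du/dtau = -0.1250, dv/dtau = -1.1250
step 1:
  k1: at (u, v) = (0.250000, -1.000000), (du/dtau, dv/dtau) = (-0.125000, -1.125000); Gamma_uuu = 0.450774, Gamma_uuv = -0.968741, Gamma_uvv = 0.058428, Gamma_vuu = 0.476337, Gamma_vuv = -0.496348, Gamma_vvv = 0.037978; k1 = (-0.125000, -1.125000, 0.191467, 0.084089)
  k2: at (u, v) = (0.243750, -1.056250), (du/dtau, dv/dtau) = (-0.115427, -1.120796); Gamma_uuu = 0.429591, Gamma_uuv = -0.920157, Gamma_uvv = 0.051321, Gamma_vuu = 0.547339, Gamma_vuv = -0.468687, Gamma_vvv = 0.033403; k2 = (-0.115427, -1.120796, 0.167888, 0.072014)
  k3: at (u, v) = (0.244229, -1.056040), (du/dtau, dv/dtau) = (-0.116606, -1.121399); Gamma_uuu = 0.430164, Gamma_uuv = -0.920461, Gamma_uvv = 0.051450, Gamma_vuu = 0.547897, Gamma_vuv = -0.469718, Gamma_vvv = 0.033547; k3 = (-0.116606, -1.121399, 0.170173, 0.073206)
  k4: at (u, v) = (0.238339, -1.112140), (du/dtau, dv/dtau) = (-0.107983, -1.117679); Gamma_uuu = 0.411086, Gamma_uuv = -0.876438, Gamma_uvv = 0.045469, Gamma_vuu = 0.620272, Gamma_vuv = -0.444810, Gamma_vvv = 0.029691; k4 = (-0.107983, -1.117679, 0.149962, 0.063046)
  Y <- Y + (h/6)(k1 + 2k2 + 2k3 + k4): u = 0.2384, v = -1.1121, du/dtau = -0.1080, dv/dtau = -1.1177
step 2:
  k1: at (u, v) = (0.238383, -1.112118), (du/dtau, dv/dtau) = (-0.108041, -1.117707); Gamma_uuu = 0.411136, Gamma_uuv = -0.876465, Gamma_uvv = 0.045479, Gamma_vuu = 0.620315, Gamma_vuv = -0.444900, Gamma_vvv = 0.029703; k1 = (-0.108041, -1.117707, 0.150066, 0.063103)
  k2: at (u, v) = (0.232981, -1.168003), (du/dtau, dv/dtau) = (-0.100538, -1.114552); Gamma_uuu = 0.394054, Gamma_uuv = -0.836518, Gamma_uvv = 0.040450, Gamma_vuu = 0.694036, Gamma_vuv = -0.422724, Gamma_vvv = 0.026476; k2 = (-0.100538, -1.114552, 0.133240, 0.054832)
  k3: at (u, v) = (0.233356, -1.167845), (du/dtau, dv/dtau) = (-0.101379, -1.114965); Gamma_uuu = 0.394471, Gamma_uuv = -0.836711, Gamma_uvv = 0.040530, Gamma_vuu = 0.694439, Gamma_vuv = -0.423473, Gamma_vvv = 0.026568; k3 = (-0.101379, -1.114965, 0.134714, 0.055569)
  k4: at (u, v) = (0.228245, -1.223614), (du/dtau, dv/dtau) = (-0.094569, -1.112150); Gamma_uuu = 0.378919, Gamma_uuv = -0.800207, Gamma_uvv = 0.036231, Gamma_vuu = 0.769143, Gamma_vuv = -0.403330, Gamma_vvv = 0.023804; k4 = (-0.094569, -1.112150, 0.120122, 0.048520)
  Y <- Y + (h/6)(k1 + 2k2 + 2k3 + k4): u = 0.2283, v = -1.2236, du/dtau = -0.0946, dv/dtau = -1.1122
step 3:
  k1: at (u, v) = (0.228275, -1.223599), (du/dtau, dv/dtau) = (-0.094606, -1.112167); Gamma_uuu = 0.378953, Gamma_uuv = -0.800222, Gamma_uvv = 0.036237, Gamma_vuu = 0.769171, Gamma_vuv = -0.403389, Gamma_vvv = 0.023811; k1 = (-0.094606, -1.112167, 0.120181, 0.048551)
  k2: at (u, v) = (0.223545, -1.279208), (du/dtau, dv/dtau) = (-0.088597, -1.109739); Gamma_uuu = 0.364860, Gamma_uuv = -0.766810, Gamma_uvv = 0.032563, Gamma_vuu = 0.844841, Gamma_vuv = -0.385256, Gamma_vvv = 0.021457; k2 = (-0.088597, -1.109739, 0.107818, 0.042700)
  k3: at (u, v) = (0.223845, -1.279086), (du/dtau, dv/dtau) = (-0.089215, -1.110032); Gamma_uuu = 0.365175, Gamma_uuv = -0.766936, Gamma_uvv = 0.032615, Gamma_vuu = 0.845142, Gamma_vuv = -0.385819, Gamma_vvv = 0.021519; k3 = (-0.089215, -1.110032, 0.108807, 0.043175)
  k4: at (u, v) = (0.219354, -1.334603), (du/dtau, dv/dtau) = (-0.083725, -1.107849); Gamma_uuu = 0.352231, Gamma_uuv = -0.736182, Gamma_uvv = 0.029433, Gamma_vuu = 0.921539, Gamma_vuv = -0.369223, Gamma_vvv = 0.019475; k4 = (-0.083725, -1.107849, 0.097975, 0.038132)
  Y <- Y + (h/6)(k1 + 2k2 + 2k3 + k4): u = 0.2194, v = -1.3346, du/dtau = -0.0837, dv/dtau = -1.1079

Answer: u = 0.2194, v = -1.3346, du/dtau = -0.0837, dv/dtau = -1.1079


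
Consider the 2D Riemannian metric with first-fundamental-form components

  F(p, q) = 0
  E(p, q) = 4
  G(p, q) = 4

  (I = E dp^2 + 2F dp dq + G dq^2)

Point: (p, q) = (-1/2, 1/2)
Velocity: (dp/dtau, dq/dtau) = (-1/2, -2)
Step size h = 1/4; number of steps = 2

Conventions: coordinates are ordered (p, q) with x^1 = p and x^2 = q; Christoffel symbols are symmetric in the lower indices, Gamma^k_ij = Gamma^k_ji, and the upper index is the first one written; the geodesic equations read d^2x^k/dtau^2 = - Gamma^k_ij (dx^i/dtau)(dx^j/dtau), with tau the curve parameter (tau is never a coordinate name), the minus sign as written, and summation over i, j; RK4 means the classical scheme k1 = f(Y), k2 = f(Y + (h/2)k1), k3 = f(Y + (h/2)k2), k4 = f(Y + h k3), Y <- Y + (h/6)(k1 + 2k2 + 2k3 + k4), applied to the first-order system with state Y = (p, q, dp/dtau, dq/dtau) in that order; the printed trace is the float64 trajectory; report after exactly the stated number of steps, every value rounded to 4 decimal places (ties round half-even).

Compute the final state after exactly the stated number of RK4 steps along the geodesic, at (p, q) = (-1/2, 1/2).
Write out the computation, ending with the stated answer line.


f(Y) = (dp/dtau, dq/dtau, -Gamma^p_ij Y'^i Y'^j, -Gamma^q_ij Y'^i Y'^j) with the Gammas evaluated at the stage position; h = 0.250000; intermediate values shown to 6 dp
step 0: p = -0.5000, q = 0.5000, dp/dtau = -0.5000, dq/dtau = -2.0000
step 1:
  k1: at (p, q) = (-0.500000, 0.500000), (dp/dtau, dq/dtau) = (-0.500000, -2.000000); Gamma_ppp = 0.000000, Gamma_ppq = 0.000000, Gamma_pqq = 0.000000, Gamma_qpp = 0.000000, Gamma_qpq = 0.000000, Gamma_qqq = 0.000000; k1 = (-0.500000, -2.000000, 0.000000, 0.000000)
  k2: at (p, q) = (-0.562500, 0.250000), (dp/dtau, dq/dtau) = (-0.500000, -2.000000); Gamma_ppp = 0.000000, Gamma_ppq = 0.000000, Gamma_pqq = 0.000000, Gamma_qpp = 0.000000, Gamma_qpq = 0.000000, Gamma_qqq = 0.000000; k2 = (-0.500000, -2.000000, 0.000000, 0.000000)
  k3: at (p, q) = (-0.562500, 0.250000), (dp/dtau, dq/dtau) = (-0.500000, -2.000000); Gamma_ppp = 0.000000, Gamma_ppq = 0.000000, Gamma_pqq = 0.000000, Gamma_qpp = 0.000000, Gamma_qpq = 0.000000, Gamma_qqq = 0.000000; k3 = (-0.500000, -2.000000, 0.000000, 0.000000)
  k4: at (p, q) = (-0.625000, 0.000000), (dp/dtau, dq/dtau) = (-0.500000, -2.000000); Gamma_ppp = 0.000000, Gamma_ppq = 0.000000, Gamma_pqq = 0.000000, Gamma_qpp = 0.000000, Gamma_qpq = 0.000000, Gamma_qqq = 0.000000; k4 = (-0.500000, -2.000000, 0.000000, 0.000000)
  Y <- Y + (h/6)(k1 + 2k2 + 2k3 + k4): p = -0.6250, q = 0.0000, dp/dtau = -0.5000, dq/dtau = -2.0000
step 2:
  k1: at (p, q) = (-0.625000, 0.000000), (dp/dtau, dq/dtau) = (-0.500000, -2.000000); Gamma_ppp = 0.000000, Gamma_ppq = 0.000000, Gamma_pqq = 0.000000, Gamma_qpp = 0.000000, Gamma_qpq = 0.000000, Gamma_qqq = 0.000000; k1 = (-0.500000, -2.000000, 0.000000, 0.000000)
  k2: at (p, q) = (-0.687500, -0.250000), (dp/dtau, dq/dtau) = (-0.500000, -2.000000); Gamma_ppp = 0.000000, Gamma_ppq = 0.000000, Gamma_pqq = 0.000000, Gamma_qpp = 0.000000, Gamma_qpq = 0.000000, Gamma_qqq = 0.000000; k2 = (-0.500000, -2.000000, 0.000000, 0.000000)
  k3: at (p, q) = (-0.687500, -0.250000), (dp/dtau, dq/dtau) = (-0.500000, -2.000000); Gamma_ppp = 0.000000, Gamma_ppq = 0.000000, Gamma_pqq = 0.000000, Gamma_qpp = 0.000000, Gamma_qpq = 0.000000, Gamma_qqq = 0.000000; k3 = (-0.500000, -2.000000, 0.000000, 0.000000)
  k4: at (p, q) = (-0.750000, -0.500000), (dp/dtau, dq/dtau) = (-0.500000, -2.000000); Gamma_ppp = 0.000000, Gamma_ppq = 0.000000, Gamma_pqq = 0.000000, Gamma_qpp = 0.000000, Gamma_qpq = 0.000000, Gamma_qqq = 0.000000; k4 = (-0.500000, -2.000000, 0.000000, 0.000000)
  Y <- Y + (h/6)(k1 + 2k2 + 2k3 + k4): p = -0.7500, q = -0.5000, dp/dtau = -0.5000, dq/dtau = -2.0000

Answer: p = -0.7500, q = -0.5000, dp/dtau = -0.5000, dq/dtau = -2.0000


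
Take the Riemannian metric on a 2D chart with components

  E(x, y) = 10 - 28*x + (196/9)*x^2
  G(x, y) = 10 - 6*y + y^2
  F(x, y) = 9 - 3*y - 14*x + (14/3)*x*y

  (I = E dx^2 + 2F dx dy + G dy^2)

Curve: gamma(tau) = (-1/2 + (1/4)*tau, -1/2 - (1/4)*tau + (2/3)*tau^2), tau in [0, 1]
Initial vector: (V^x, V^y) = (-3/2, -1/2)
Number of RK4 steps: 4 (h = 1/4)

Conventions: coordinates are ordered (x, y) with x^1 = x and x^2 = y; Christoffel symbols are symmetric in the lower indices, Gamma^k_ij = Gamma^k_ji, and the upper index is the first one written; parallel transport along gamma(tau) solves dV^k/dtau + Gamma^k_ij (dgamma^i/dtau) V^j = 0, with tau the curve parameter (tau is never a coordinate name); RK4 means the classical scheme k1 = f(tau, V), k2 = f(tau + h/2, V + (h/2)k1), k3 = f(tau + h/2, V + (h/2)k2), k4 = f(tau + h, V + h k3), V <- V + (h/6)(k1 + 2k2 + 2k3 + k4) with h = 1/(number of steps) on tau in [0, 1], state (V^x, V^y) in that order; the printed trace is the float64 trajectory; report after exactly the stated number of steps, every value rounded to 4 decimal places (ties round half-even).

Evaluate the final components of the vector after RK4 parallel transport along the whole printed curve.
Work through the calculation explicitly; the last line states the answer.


gamma'(tau) = (1/4, -1/4 + (4/3)*tau); f(tau, V)^k = -Gamma^k_ij(gamma(tau)) gamma'^i(tau) V^j; h = 1/4; intermediate values shown to 6 dp
curve data and Christoffel symbols at the stage parameters:
  tau = 0.000000: gamma = (-0.500000, -0.500000), gamma' = (0.250000, -0.250000); Gamma_xxx = -0.596935, Gamma_xxy = 0.000000, Gamma_xyy = -0.127915, Gamma_yxx = -0.391739, Gamma_yxy = 0.000000, Gamma_yyy = -0.083944
  tau = 0.125000: gamma = (-0.468750, -0.520833), gamma' = (0.250000, -0.083333); Gamma_xxx = -0.600607, Gamma_xxy = 0.000000, Gamma_xyy = -0.128702, Gamma_yxx = -0.407641, Gamma_yxy = 0.000000, Gamma_yyy = -0.087352
  tau = 0.250000: gamma = (-0.437500, -0.520833), gamma' = (0.250000, 0.083333); Gamma_xxx = -0.606157, Gamma_xxy = 0.000000, Gamma_xyy = -0.129891, Gamma_yxx = -0.423308, Gamma_yxy = 0.000000, Gamma_yyy = -0.090709
  tau = 0.375000: gamma = (-0.406250, -0.500000), gamma' = (0.250000, 0.250000); Gamma_xxx = -0.613856, Gamma_xxy = 0.000000, Gamma_xyy = -0.131541, Gamma_yxx = -0.438842, Gamma_yxy = 0.000000, Gamma_yyy = -0.094038
  tau = 0.500000: gamma = (-0.375000, -0.458333), gamma' = (0.250000, 0.416667); Gamma_xxx = -0.624016, Gamma_xxy = 0.000000, Gamma_xyy = -0.133718, Gamma_yxx = -0.454328, Gamma_yxy = 0.000000, Gamma_yyy = -0.097356
  tau = 0.625000: gamma = (-0.343750, -0.395833), gamma' = (0.250000, 0.583333); Gamma_xxx = -0.637002, Gamma_xxy = 0.000000, Gamma_xyy = -0.136501, Gamma_yxx = -0.469825, Gamma_yxy = 0.000000, Gamma_yyy = -0.100677
  tau = 0.750000: gamma = (-0.312500, -0.312500), gamma' = (0.250000, 0.750000); Gamma_xxx = -0.653248, Gamma_xxy = 0.000000, Gamma_xyy = -0.139982, Gamma_yxx = -0.485357, Gamma_yxy = 0.000000, Gamma_yyy = -0.104005
  tau = 0.875000: gamma = (-0.281250, -0.208333), gamma' = (0.250000, 0.916667); Gamma_xxx = -0.673278, Gamma_xxy = 0.000000, Gamma_xyy = -0.144274, Gamma_yxx = -0.500893, Gamma_yxy = 0.000000, Gamma_yyy = -0.107334
  tau = 1.000000: gamma = (-0.250000, -0.083333), gamma' = (0.250000, 1.083333); Gamma_xxx = -0.697732, Gamma_xxy = 0.000000, Gamma_xyy = -0.149514, Gamma_yxx = -0.516322, Gamma_yxy = 0.000000, Gamma_yyy = -0.110640
step 0: V^x = -1.5000, V^y = -0.5000
step 1: k1 = (-0.207861, -0.136409), k2 = (-0.223584, -0.151750), k3 = (-0.223858, -0.151936), k4 = (-0.241613, -0.168730); V <- V + (h/6)(k1 + 2k2 + 2k3 + k4): V^x = -1.5560, V^y = -0.5380
step 2: k1 = (-0.241621, -0.168735), k2 = (-0.261814, -0.187169), k3 = (-0.262277, -0.187500), k4 = (-0.285562, -0.207909); V <- V + (h/6)(k1 + 2k2 + 2k3 + k4): V^x = -1.6217, V^y = -0.5849
step 3: k1 = (-0.285575, -0.207919), k2 = (-0.312580, -0.230545), k3 = (-0.313342, -0.231108), k4 = (-0.345105, -0.256410); V <- V + (h/6)(k1 + 2k2 + 2k3 + k4): V^x = -1.7001, V^y = -0.6428
step 4: k1 = (-0.345126, -0.256426), k2 = (-0.382665, -0.284688), k3 = (-0.383922, -0.285623), k4 = (-0.428970, -0.317438); V <- V + (h/6)(k1 + 2k2 + 2k3 + k4): V^x = -1.7962, V^y = -0.7142

Answer: V^x = -1.7962, V^y = -0.7142


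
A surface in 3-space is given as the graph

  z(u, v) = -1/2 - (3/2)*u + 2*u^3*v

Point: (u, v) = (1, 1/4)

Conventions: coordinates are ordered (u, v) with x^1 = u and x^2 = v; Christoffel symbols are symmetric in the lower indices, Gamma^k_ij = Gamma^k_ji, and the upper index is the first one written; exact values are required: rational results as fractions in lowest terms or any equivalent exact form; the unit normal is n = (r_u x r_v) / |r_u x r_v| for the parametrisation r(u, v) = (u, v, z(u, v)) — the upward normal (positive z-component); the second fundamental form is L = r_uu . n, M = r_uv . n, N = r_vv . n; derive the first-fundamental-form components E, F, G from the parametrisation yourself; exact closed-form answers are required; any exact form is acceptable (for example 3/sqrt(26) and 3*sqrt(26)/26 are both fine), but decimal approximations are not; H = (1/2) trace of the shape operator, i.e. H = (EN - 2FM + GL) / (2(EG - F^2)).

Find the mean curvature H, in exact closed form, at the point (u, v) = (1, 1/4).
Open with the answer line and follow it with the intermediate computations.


Answer: H = 3*sqrt(5)/10

z_u = 0, z_v = 2, z_uu = 3, z_uv = 6, z_vv = 0
E = 1, F = 0, G = 5; answer radicand W^2 = 5
unnormalised second-form numerators: l = 3, m = 6, n = 0; L = l/sqrt(5), and similarly M = m/sqrt(W^2), N = n/sqrt(W^2)
H = (E*n - 2*F*m + G*l) / (2*(EG - F^2)*sqrt(W^2)); E*n - 2*F*m + G*l = 15, EG - F^2 = 5, so H = (3/2)/sqrt(5)


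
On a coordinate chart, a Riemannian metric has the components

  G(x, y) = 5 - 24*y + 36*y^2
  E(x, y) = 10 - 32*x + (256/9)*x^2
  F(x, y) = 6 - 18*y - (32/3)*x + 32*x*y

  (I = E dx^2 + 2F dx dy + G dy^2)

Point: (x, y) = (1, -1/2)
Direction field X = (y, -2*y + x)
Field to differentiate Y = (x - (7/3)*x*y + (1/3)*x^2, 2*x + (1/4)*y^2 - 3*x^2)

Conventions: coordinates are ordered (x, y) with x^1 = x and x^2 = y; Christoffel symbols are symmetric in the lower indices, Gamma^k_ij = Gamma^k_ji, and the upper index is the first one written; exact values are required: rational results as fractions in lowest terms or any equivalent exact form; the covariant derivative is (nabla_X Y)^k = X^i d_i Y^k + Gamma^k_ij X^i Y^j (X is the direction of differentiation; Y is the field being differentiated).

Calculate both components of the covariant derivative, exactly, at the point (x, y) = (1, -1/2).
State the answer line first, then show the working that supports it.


Answer: (nabla_X Y)^x = -12587/1698, (nabla_X Y)^y = 4923/1132

E = 58/9, F = -35/3, G = 26 at the point
E_x = 224/9, E_y = 0, F_x = -80/3, F_y = 14, G_x = 0, G_y = -60
EG - F^2 = 283/9;  g^inv = (9/283) * [[26, 35/3], [35/3, 58/9]]
first-kind symbols [ij,l] = (1/2)(d_i g_jl + d_j g_il - d_l g_ij): [xx,x] = E_x/2 = 112/9, [xx,y] = F_x - E_y/2 = -80/3, [xy,x] = E_y/2 = 0, [xy,y] = G_x/2 = 0, [yy,x] = F_y - G_x/2 = 14, [yy,y] = G_y/2 = -30
Gamma^x_ij = (G*[ij,x] - F*[ij,y])/(EG - F^2), Gamma^y_ij = (E*[ij,y] - F*[ij,x])/(EG - F^2)
Gamma_xxx = 112/283, Gamma_xxy = 0, Gamma_xyy = 126/283, Gamma_yxx = -240/283, Gamma_yxy = 0, Gamma_yyy = -270/283
X = (-1/2, 2), Y = (5/2, -15/16) at the point


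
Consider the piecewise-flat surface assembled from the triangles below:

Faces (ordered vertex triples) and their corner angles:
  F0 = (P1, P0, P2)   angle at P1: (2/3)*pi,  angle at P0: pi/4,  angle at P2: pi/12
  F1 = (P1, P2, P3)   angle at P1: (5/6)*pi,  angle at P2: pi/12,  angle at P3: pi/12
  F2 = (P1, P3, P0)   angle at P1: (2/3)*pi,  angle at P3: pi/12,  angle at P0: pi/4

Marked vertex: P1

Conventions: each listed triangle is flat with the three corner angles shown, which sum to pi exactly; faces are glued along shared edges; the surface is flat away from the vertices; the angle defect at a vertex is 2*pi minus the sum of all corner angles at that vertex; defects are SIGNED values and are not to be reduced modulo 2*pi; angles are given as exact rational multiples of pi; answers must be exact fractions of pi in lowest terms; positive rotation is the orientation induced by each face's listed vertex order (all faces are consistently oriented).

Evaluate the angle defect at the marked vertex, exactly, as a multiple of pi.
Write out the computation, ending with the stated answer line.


Sum of corner angles at P1: (13/6)*pi
defect = 2*pi - (13/6)*pi

Answer: defect(P1) = -pi/6


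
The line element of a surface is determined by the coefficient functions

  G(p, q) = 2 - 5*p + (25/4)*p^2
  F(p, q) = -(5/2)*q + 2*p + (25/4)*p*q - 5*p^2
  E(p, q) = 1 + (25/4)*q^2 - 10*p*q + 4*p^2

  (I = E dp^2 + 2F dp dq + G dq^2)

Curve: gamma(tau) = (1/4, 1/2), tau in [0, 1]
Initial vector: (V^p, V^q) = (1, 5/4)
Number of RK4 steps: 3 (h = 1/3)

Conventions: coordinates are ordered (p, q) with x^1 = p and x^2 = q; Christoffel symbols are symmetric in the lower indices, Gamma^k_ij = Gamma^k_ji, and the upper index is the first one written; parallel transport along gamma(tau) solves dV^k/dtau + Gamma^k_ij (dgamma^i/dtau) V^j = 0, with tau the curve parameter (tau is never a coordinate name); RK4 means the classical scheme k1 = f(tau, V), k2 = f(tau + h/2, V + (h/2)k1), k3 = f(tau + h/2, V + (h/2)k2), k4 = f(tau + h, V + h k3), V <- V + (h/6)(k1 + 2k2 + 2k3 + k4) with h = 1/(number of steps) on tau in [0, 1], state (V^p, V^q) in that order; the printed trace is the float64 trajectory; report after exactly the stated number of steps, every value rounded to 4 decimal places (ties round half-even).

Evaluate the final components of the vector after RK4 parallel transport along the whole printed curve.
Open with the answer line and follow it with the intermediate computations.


Answer: V^p = 1.0000, V^q = 1.2500

gamma'(tau) = (0, 0); f(tau, V)^k = -Gamma^k_ij(gamma(tau)) gamma'^i(tau) V^j; h = 1/3; intermediate values shown to 6 dp
curve data and Christoffel symbols at the stage parameters:
  tau = 0.000000: gamma = (0.250000, 0.500000), gamma' = (0.000000, 0.000000); Gamma_ppp = -0.880734, Gamma_ppq = 1.100917, Gamma_pqq = 0.000000, Gamma_qpp = 0.440367, Gamma_qpq = -0.550459, Gamma_qqq = 0.000000
  tau = 0.166667: gamma = (0.250000, 0.500000), gamma' = (0.000000, 0.000000); Gamma_ppp = -0.880734, Gamma_ppq = 1.100917, Gamma_pqq = 0.000000, Gamma_qpp = 0.440367, Gamma_qpq = -0.550459, Gamma_qqq = 0.000000
  tau = 0.333333: gamma = (0.250000, 0.500000), gamma' = (0.000000, 0.000000); Gamma_ppp = -0.880734, Gamma_ppq = 1.100917, Gamma_pqq = 0.000000, Gamma_qpp = 0.440367, Gamma_qpq = -0.550459, Gamma_qqq = 0.000000
  tau = 0.500000: gamma = (0.250000, 0.500000), gamma' = (0.000000, 0.000000); Gamma_ppp = -0.880734, Gamma_ppq = 1.100917, Gamma_pqq = 0.000000, Gamma_qpp = 0.440367, Gamma_qpq = -0.550459, Gamma_qqq = 0.000000
  tau = 0.666667: gamma = (0.250000, 0.500000), gamma' = (0.000000, 0.000000); Gamma_ppp = -0.880734, Gamma_ppq = 1.100917, Gamma_pqq = 0.000000, Gamma_qpp = 0.440367, Gamma_qpq = -0.550459, Gamma_qqq = 0.000000
  tau = 0.833333: gamma = (0.250000, 0.500000), gamma' = (0.000000, 0.000000); Gamma_ppp = -0.880734, Gamma_ppq = 1.100917, Gamma_pqq = 0.000000, Gamma_qpp = 0.440367, Gamma_qpq = -0.550459, Gamma_qqq = 0.000000
  tau = 1.000000: gamma = (0.250000, 0.500000), gamma' = (0.000000, 0.000000); Gamma_ppp = -0.880734, Gamma_ppq = 1.100917, Gamma_pqq = 0.000000, Gamma_qpp = 0.440367, Gamma_qpq = -0.550459, Gamma_qqq = 0.000000
step 0: V^p = 1.0000, V^q = 1.2500
step 1: k1 = (0.000000, 0.000000), k2 = (0.000000, 0.000000), k3 = (0.000000, 0.000000), k4 = (0.000000, 0.000000); V <- V + (h/6)(k1 + 2k2 + 2k3 + k4): V^p = 1.0000, V^q = 1.2500
step 2: k1 = (0.000000, 0.000000), k2 = (0.000000, 0.000000), k3 = (0.000000, 0.000000), k4 = (0.000000, 0.000000); V <- V + (h/6)(k1 + 2k2 + 2k3 + k4): V^p = 1.0000, V^q = 1.2500
step 3: k1 = (0.000000, 0.000000), k2 = (0.000000, 0.000000), k3 = (0.000000, 0.000000), k4 = (0.000000, 0.000000); V <- V + (h/6)(k1 + 2k2 + 2k3 + k4): V^p = 1.0000, V^q = 1.2500
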